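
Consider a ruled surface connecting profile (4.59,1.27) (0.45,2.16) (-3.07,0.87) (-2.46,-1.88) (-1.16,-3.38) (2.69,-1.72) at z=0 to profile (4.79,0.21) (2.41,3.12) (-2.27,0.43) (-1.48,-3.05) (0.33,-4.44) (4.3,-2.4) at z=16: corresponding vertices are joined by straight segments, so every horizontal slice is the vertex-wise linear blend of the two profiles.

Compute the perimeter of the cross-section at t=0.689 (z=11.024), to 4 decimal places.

Cross-section at t=0.689: each vertex is (1-t)·p0[i] + t·p1[i].
  v1: (1-0.689)·(4.59,1.27) + 0.689·(4.79,0.21) = (4.7278,0.5397)
  v2: (1-0.689)·(0.45,2.16) + 0.689·(2.41,3.12) = (1.8004,2.8214)
  v3: (1-0.689)·(-3.07,0.87) + 0.689·(-2.27,0.43) = (-2.5188,0.5668)
  v4: (1-0.689)·(-2.46,-1.88) + 0.689·(-1.48,-3.05) = (-1.7848,-2.6861)
  v5: (1-0.689)·(-1.16,-3.38) + 0.689·(0.33,-4.44) = (-0.1334,-4.1103)
  v6: (1-0.689)·(2.69,-1.72) + 0.689·(4.3,-2.4) = (3.7993,-2.1885)
Perimeter = Σ |v_{i+1} − v_i|:
  edge 1→2: √(-2.9274² + 2.2818²) = 3.7116 (running 3.7116)
  edge 2→3: √(-4.3192² + -2.2546²) = 4.8723 (running 8.5839)
  edge 3→4: √(0.7340² + -3.2530²) = 3.3348 (running 11.9186)
  edge 4→5: √(1.6514² + -1.4242²) = 2.1807 (running 14.0993)
  edge 5→6: √(3.9327² + 1.9218²) = 4.3771 (running 18.4765)
  edge 6→1: √(0.9285² + 2.7282²) = 2.8819 (running 21.3583)
Perimeter = 21.3583

Perimeter at t=0.689: 21.3583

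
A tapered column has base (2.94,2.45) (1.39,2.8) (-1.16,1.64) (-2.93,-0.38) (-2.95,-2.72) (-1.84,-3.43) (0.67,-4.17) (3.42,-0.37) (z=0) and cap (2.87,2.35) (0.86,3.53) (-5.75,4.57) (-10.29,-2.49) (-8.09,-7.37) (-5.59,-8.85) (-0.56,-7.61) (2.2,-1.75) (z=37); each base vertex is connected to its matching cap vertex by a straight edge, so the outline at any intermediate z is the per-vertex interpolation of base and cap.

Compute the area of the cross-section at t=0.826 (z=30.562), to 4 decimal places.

Area at t=0.826: 101.5384

Cross-section at t=0.826: each vertex is (1-t)·p0[i] + t·p1[i].
  v1: (1-0.826)·(2.94,2.45) + 0.826·(2.87,2.35) = (2.8822,2.3674)
  v2: (1-0.826)·(1.39,2.8) + 0.826·(0.86,3.53) = (0.9522,3.4030)
  v3: (1-0.826)·(-1.16,1.64) + 0.826·(-5.75,4.57) = (-4.9513,4.0602)
  v4: (1-0.826)·(-2.93,-0.38) + 0.826·(-10.29,-2.49) = (-9.0094,-2.1229)
  v5: (1-0.826)·(-2.95,-2.72) + 0.826·(-8.09,-7.37) = (-7.1956,-6.5609)
  v6: (1-0.826)·(-1.84,-3.43) + 0.826·(-5.59,-8.85) = (-4.9375,-7.9069)
  v7: (1-0.826)·(0.67,-4.17) + 0.826·(-0.56,-7.61) = (-0.3460,-7.0114)
  v8: (1-0.826)·(3.42,-0.37) + 0.826·(2.2,-1.75) = (2.4123,-1.5099)
Shoelace sum Σ(x_i·y_{i+1} − x_{i+1}·y_i):
  i=1: 2.8822·3.4030 − 0.9522·2.3674 = +7.5537 (running +7.5537)
  i=2: 0.9522·4.0602 − -4.9513·3.4030 = +20.7155 (running +28.2692)
  i=3: -4.9513·-2.1229 − -9.0094·4.0602 = +47.0906 (running +75.3598)
  i=4: -9.0094·-6.5609 − -7.1956·-2.1229 = +43.8342 (running +119.1940)
  i=5: -7.1956·-7.9069 − -4.9375·-6.5609 = +24.5009 (running +143.6949)
  i=6: -4.9375·-7.0114 − -0.3460·-7.9069 = +31.8833 (running +175.5783)
  i=7: -0.3460·-1.5099 − 2.4123·-7.0114 = +17.4359 (running +193.0142)
  i=8: 2.4123·2.3674 − 2.8822·-1.5099 = +10.0626 (running +203.0768)
Area = |Σ|/2 = |203.0768|/2 = 101.5384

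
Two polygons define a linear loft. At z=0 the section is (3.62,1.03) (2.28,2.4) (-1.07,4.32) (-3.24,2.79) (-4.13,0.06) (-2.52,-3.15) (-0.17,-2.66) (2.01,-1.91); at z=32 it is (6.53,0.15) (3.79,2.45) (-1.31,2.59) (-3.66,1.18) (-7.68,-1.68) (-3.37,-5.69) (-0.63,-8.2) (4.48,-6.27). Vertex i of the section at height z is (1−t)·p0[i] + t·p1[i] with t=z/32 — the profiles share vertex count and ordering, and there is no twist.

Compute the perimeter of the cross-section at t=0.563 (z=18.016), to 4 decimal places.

Cross-section at t=0.563: each vertex is (1-t)·p0[i] + t·p1[i].
  v1: (1-0.563)·(3.62,1.03) + 0.563·(6.53,0.15) = (5.2583,0.5346)
  v2: (1-0.563)·(2.28,2.4) + 0.563·(3.79,2.45) = (3.1301,2.4282)
  v3: (1-0.563)·(-1.07,4.32) + 0.563·(-1.31,2.59) = (-1.2051,3.3460)
  v4: (1-0.563)·(-3.24,2.79) + 0.563·(-3.66,1.18) = (-3.4765,1.8836)
  v5: (1-0.563)·(-4.13,0.06) + 0.563·(-7.68,-1.68) = (-6.1287,-0.9196)
  v6: (1-0.563)·(-2.52,-3.15) + 0.563·(-3.37,-5.69) = (-2.9985,-4.5800)
  v7: (1-0.563)·(-0.17,-2.66) + 0.563·(-0.63,-8.2) = (-0.4290,-5.7790)
  v8: (1-0.563)·(2.01,-1.91) + 0.563·(4.48,-6.27) = (3.4006,-4.3647)
Perimeter = Σ |v_{i+1} − v_i|:
  edge 1→2: √(-2.1282² + 1.8936²) = 2.8487 (running 2.8487)
  edge 2→3: √(-4.3353² + 0.9179²) = 4.4313 (running 7.2800)
  edge 3→4: √(-2.2713² + -1.4624²) = 2.7014 (running 9.9814)
  edge 4→5: √(-2.6522² + -2.8032²) = 3.8590 (running 13.8405)
  edge 5→6: √(3.1301² + -3.6604²) = 4.8162 (running 18.6567)
  edge 6→7: √(2.5696² + -1.1990²) = 2.8355 (running 21.4922)
  edge 7→8: √(3.8296² + 1.4143²) = 4.0824 (running 25.5746)
  edge 8→1: √(1.8577² + 4.8992²) = 5.2396 (running 30.8143)
Perimeter = 30.8143

Perimeter at t=0.563: 30.8143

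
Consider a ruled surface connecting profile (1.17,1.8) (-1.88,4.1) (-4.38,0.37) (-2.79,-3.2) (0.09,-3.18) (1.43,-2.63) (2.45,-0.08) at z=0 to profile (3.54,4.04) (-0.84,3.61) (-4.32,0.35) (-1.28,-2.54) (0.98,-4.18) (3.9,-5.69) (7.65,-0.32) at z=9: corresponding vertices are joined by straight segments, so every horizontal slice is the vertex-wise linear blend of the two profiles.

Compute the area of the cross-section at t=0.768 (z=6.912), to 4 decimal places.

Cross-section at t=0.768: each vertex is (1-t)·p0[i] + t·p1[i].
  v1: (1-0.768)·(1.17,1.8) + 0.768·(3.54,4.04) = (2.9902,3.5203)
  v2: (1-0.768)·(-1.88,4.1) + 0.768·(-0.84,3.61) = (-1.0813,3.7237)
  v3: (1-0.768)·(-4.38,0.37) + 0.768·(-4.32,0.35) = (-4.3339,0.3546)
  v4: (1-0.768)·(-2.79,-3.2) + 0.768·(-1.28,-2.54) = (-1.6303,-2.6931)
  v5: (1-0.768)·(0.09,-3.18) + 0.768·(0.98,-4.18) = (0.7735,-3.9480)
  v6: (1-0.768)·(1.43,-2.63) + 0.768·(3.9,-5.69) = (3.3270,-4.9801)
  v7: (1-0.768)·(2.45,-0.08) + 0.768·(7.65,-0.32) = (6.4436,-0.2643)
Shoelace sum Σ(x_i·y_{i+1} − x_{i+1}·y_i):
  i=1: 2.9902·3.7237 − -1.0813·3.5203 = +14.9409 (running +14.9409)
  i=2: -1.0813·0.3546 − -4.3339·3.7237 = +15.7547 (running +30.6955)
  i=3: -4.3339·-2.6931 − -1.6303·0.3546 = +12.2499 (running +42.9455)
  i=4: -1.6303·-3.9480 − 0.7735·-2.6931 = +8.5197 (running +51.4651)
  i=5: 0.7735·-4.9801 − 3.3270·-3.9480 = +9.2826 (running +60.7478)
  i=6: 3.3270·-0.2643 − 6.4436·-4.9801 = +31.2103 (running +91.9581)
  i=7: 6.4436·3.5203 − 2.9902·-0.2643 = +23.4739 (running +115.4319)
Area = |Σ|/2 = |115.4319|/2 = 57.7160

Area at t=0.768: 57.7160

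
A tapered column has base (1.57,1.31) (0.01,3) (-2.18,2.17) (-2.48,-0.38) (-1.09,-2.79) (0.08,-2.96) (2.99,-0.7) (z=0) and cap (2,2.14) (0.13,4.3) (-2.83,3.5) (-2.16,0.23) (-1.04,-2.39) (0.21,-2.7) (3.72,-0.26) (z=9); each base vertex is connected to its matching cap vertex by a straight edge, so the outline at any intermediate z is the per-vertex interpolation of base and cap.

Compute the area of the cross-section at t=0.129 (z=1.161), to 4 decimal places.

Cross-section at t=0.129: each vertex is (1-t)·p0[i] + t·p1[i].
  v1: (1-0.129)·(1.57,1.31) + 0.129·(2,2.14) = (1.6255,1.4171)
  v2: (1-0.129)·(0.01,3) + 0.129·(0.13,4.3) = (0.0255,3.1677)
  v3: (1-0.129)·(-2.18,2.17) + 0.129·(-2.83,3.5) = (-2.2639,2.3416)
  v4: (1-0.129)·(-2.48,-0.38) + 0.129·(-2.16,0.23) = (-2.4387,-0.3013)
  v5: (1-0.129)·(-1.09,-2.79) + 0.129·(-1.04,-2.39) = (-1.0836,-2.7384)
  v6: (1-0.129)·(0.08,-2.96) + 0.129·(0.21,-2.7) = (0.0968,-2.9265)
  v7: (1-0.129)·(2.99,-0.7) + 0.129·(3.72,-0.26) = (3.0842,-0.6432)
Shoelace sum Σ(x_i·y_{i+1} − x_{i+1}·y_i):
  i=1: 1.6255·3.1677 − 0.0255·1.4171 = +5.1129 (running +5.1129)
  i=2: 0.0255·2.3416 − -2.2639·3.1677 = +7.2309 (running +12.3438)
  i=3: -2.2639·-0.3013 − -2.4387·2.3416 = +6.3926 (running +18.7363)
  i=4: -2.4387·-2.7384 − -1.0836·-0.3013 = +6.3517 (running +25.0880)
  i=5: -1.0836·-2.9265 − 0.0968·-2.7384 = +3.4360 (running +28.5240)
  i=6: 0.0968·-0.6432 − 3.0842·-2.9265 = +8.9635 (running +37.4874)
  i=7: 3.0842·1.4171 − 1.6255·-0.6432 = +5.4161 (running +42.9035)
Area = |Σ|/2 = |42.9035|/2 = 21.4517

Area at t=0.129: 21.4517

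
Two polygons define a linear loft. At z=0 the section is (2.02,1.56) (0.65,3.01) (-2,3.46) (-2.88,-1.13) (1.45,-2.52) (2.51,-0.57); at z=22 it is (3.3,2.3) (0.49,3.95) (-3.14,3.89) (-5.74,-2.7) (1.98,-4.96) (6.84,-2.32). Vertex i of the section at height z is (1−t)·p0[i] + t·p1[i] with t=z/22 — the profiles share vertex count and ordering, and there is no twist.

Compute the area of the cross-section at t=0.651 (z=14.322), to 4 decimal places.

Cross-section at t=0.651: each vertex is (1-t)·p0[i] + t·p1[i].
  v1: (1-0.651)·(2.02,1.56) + 0.651·(3.3,2.3) = (2.8533,2.0417)
  v2: (1-0.651)·(0.65,3.01) + 0.651·(0.49,3.95) = (0.5458,3.6219)
  v3: (1-0.651)·(-2,3.46) + 0.651·(-3.14,3.89) = (-2.7421,3.7399)
  v4: (1-0.651)·(-2.88,-1.13) + 0.651·(-5.74,-2.7) = (-4.7419,-2.1521)
  v5: (1-0.651)·(1.45,-2.52) + 0.651·(1.98,-4.96) = (1.7950,-4.1084)
  v6: (1-0.651)·(2.51,-0.57) + 0.651·(6.84,-2.32) = (5.3288,-1.7092)
Shoelace sum Σ(x_i·y_{i+1} − x_{i+1}·y_i):
  i=1: 2.8533·3.6219 − 0.5458·2.0417 = +9.2199 (running +9.2199)
  i=2: 0.5458·3.7399 − -2.7421·3.6219 = +11.9733 (running +21.1932)
  i=3: -2.7421·-2.1521 − -4.7419·3.7399 = +23.6355 (running +44.8287)
  i=4: -4.7419·-4.1084 − 1.7950·-2.1521 = +23.3447 (running +68.1734)
  i=5: 1.7950·-1.7092 − 5.3288·-4.1084 = +18.8250 (running +86.9984)
  i=6: 5.3288·2.0417 − 2.8533·-1.7092 = +15.7571 (running +102.7555)
Area = |Σ|/2 = |102.7555|/2 = 51.3777

Area at t=0.651: 51.3777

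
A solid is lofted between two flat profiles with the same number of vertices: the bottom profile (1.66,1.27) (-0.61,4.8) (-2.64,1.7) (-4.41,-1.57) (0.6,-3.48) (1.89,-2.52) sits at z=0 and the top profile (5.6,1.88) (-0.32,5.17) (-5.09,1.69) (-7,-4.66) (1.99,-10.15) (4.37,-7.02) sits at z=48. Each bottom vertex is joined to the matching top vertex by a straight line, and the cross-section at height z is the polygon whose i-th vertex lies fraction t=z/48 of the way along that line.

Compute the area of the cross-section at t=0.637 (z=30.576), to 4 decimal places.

Cross-section at t=0.637: each vertex is (1-t)·p0[i] + t·p1[i].
  v1: (1-0.637)·(1.66,1.27) + 0.637·(5.6,1.88) = (4.1698,1.6586)
  v2: (1-0.637)·(-0.61,4.8) + 0.637·(-0.32,5.17) = (-0.4253,5.0357)
  v3: (1-0.637)·(-2.64,1.7) + 0.637·(-5.09,1.69) = (-4.2006,1.6936)
  v4: (1-0.637)·(-4.41,-1.57) + 0.637·(-7,-4.66) = (-6.0598,-3.5383)
  v5: (1-0.637)·(0.6,-3.48) + 0.637·(1.99,-10.15) = (1.4854,-7.7288)
  v6: (1-0.637)·(1.89,-2.52) + 0.637·(4.37,-7.02) = (3.4698,-5.3865)
Shoelace sum Σ(x_i·y_{i+1} − x_{i+1}·y_i):
  i=1: 4.1698·5.0357 − -0.4253·1.6586 = +21.7031 (running +21.7031)
  i=2: -0.4253·1.6936 − -4.2006·5.0357 = +20.4329 (running +42.1360)
  i=3: -4.2006·-3.5383 − -6.0598·1.6936 = +25.1264 (running +67.2624)
  i=4: -6.0598·-7.7288 − 1.4854·-3.5383 = +52.0911 (running +119.3535)
  i=5: 1.4854·-5.3865 − 3.4698·-7.7288 = +18.8158 (running +138.1692)
  i=6: 3.4698·1.6586 − 4.1698·-5.3865 = +28.2154 (running +166.3846)
Area = |Σ|/2 = |166.3846|/2 = 83.1923

Area at t=0.637: 83.1923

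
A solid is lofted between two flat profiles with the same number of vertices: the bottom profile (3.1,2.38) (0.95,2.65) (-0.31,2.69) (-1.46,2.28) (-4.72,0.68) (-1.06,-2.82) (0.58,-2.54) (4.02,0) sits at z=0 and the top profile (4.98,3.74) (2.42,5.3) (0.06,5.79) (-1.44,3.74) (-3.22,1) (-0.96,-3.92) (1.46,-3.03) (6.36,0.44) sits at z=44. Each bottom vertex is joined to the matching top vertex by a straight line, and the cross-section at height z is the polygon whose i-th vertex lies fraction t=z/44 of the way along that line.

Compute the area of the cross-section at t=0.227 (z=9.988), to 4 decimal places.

Area at t=0.227: 35.5973

Cross-section at t=0.227: each vertex is (1-t)·p0[i] + t·p1[i].
  v1: (1-0.227)·(3.1,2.38) + 0.227·(4.98,3.74) = (3.5268,2.6887)
  v2: (1-0.227)·(0.95,2.65) + 0.227·(2.42,5.3) = (1.2837,3.2515)
  v3: (1-0.227)·(-0.31,2.69) + 0.227·(0.06,5.79) = (-0.2260,3.3937)
  v4: (1-0.227)·(-1.46,2.28) + 0.227·(-1.44,3.74) = (-1.4555,2.6114)
  v5: (1-0.227)·(-4.72,0.68) + 0.227·(-3.22,1) = (-4.3795,0.7526)
  v6: (1-0.227)·(-1.06,-2.82) + 0.227·(-0.96,-3.92) = (-1.0373,-3.0697)
  v7: (1-0.227)·(0.58,-2.54) + 0.227·(1.46,-3.03) = (0.7798,-2.6512)
  v8: (1-0.227)·(4.02,0) + 0.227·(6.36,0.44) = (4.5512,0.0999)
Shoelace sum Σ(x_i·y_{i+1} − x_{i+1}·y_i):
  i=1: 3.5268·3.2515 − 1.2837·2.6887 = +8.0160 (running +8.0160)
  i=2: 1.2837·3.3937 − -0.2260·3.2515 = +5.0913 (running +13.1073)
  i=3: -0.2260·2.6114 − -1.4555·3.3937 = +4.3492 (running +17.4565)
  i=4: -1.4555·0.7526 − -4.3795·2.6114 = +10.3413 (running +27.7978)
  i=5: -4.3795·-3.0697 − -1.0373·0.7526 = +14.2245 (running +42.0222)
  i=6: -1.0373·-2.6512 − 0.7798·-3.0697 = +5.1438 (running +47.1660)
  i=7: 0.7798·0.0999 − 4.5512·-2.6512 = +12.1441 (running +59.3101)
  i=8: 4.5512·2.6887 − 3.5268·0.0999 = +11.8846 (running +71.1947)
Area = |Σ|/2 = |71.1947|/2 = 35.5973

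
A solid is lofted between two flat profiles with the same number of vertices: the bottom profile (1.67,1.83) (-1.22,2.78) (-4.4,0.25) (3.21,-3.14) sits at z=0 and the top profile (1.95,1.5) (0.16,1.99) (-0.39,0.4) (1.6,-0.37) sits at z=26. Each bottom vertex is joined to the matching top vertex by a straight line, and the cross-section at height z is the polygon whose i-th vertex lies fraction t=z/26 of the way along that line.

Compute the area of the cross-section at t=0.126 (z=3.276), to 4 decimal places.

Cross-section at t=0.126: each vertex is (1-t)·p0[i] + t·p1[i].
  v1: (1-0.126)·(1.67,1.83) + 0.126·(1.95,1.5) = (1.7053,1.7884)
  v2: (1-0.126)·(-1.22,2.78) + 0.126·(0.16,1.99) = (-1.0461,2.6805)
  v3: (1-0.126)·(-4.4,0.25) + 0.126·(-0.39,0.4) = (-3.8947,0.2689)
  v4: (1-0.126)·(3.21,-3.14) + 0.126·(1.6,-0.37) = (3.0071,-2.7910)
Shoelace sum Σ(x_i·y_{i+1} − x_{i+1}·y_i):
  i=1: 1.7053·2.6805 − -1.0461·1.7884 = +6.4418 (running +6.4418)
  i=2: -1.0461·0.2689 − -3.8947·2.6805 = +10.1584 (running +16.6002)
  i=3: -3.8947·-2.7910 − 3.0071·0.2689 = +10.0615 (running +26.6618)
  i=4: 3.0071·1.7884 − 1.7053·-2.7910 = +10.1374 (running +36.7992)
Area = |Σ|/2 = |36.7992|/2 = 18.3996

Area at t=0.126: 18.3996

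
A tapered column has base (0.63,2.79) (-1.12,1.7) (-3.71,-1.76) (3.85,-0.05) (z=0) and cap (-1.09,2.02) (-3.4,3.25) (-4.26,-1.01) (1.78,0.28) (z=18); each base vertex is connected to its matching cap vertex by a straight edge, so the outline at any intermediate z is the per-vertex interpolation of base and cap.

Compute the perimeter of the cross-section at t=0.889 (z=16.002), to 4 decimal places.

Perimeter at t=0.889: 16.5558

Cross-section at t=0.889: each vertex is (1-t)·p0[i] + t·p1[i].
  v1: (1-0.889)·(0.63,2.79) + 0.889·(-1.09,2.02) = (-0.8991,2.1055)
  v2: (1-0.889)·(-1.12,1.7) + 0.889·(-3.4,3.25) = (-3.1469,3.0779)
  v3: (1-0.889)·(-3.71,-1.76) + 0.889·(-4.26,-1.01) = (-4.1989,-1.0932)
  v4: (1-0.889)·(3.85,-0.05) + 0.889·(1.78,0.28) = (2.0098,0.2434)
Perimeter = Σ |v_{i+1} − v_i|:
  edge 1→2: √(-2.2478² + 0.9725²) = 2.4492 (running 2.4492)
  edge 2→3: √(-1.0520² + -4.1712²) = 4.3018 (running 6.7510)
  edge 3→4: √(6.2087² + 1.3366²) = 6.3510 (running 13.1020)
  edge 4→1: √(-2.9089² + 1.8621²) = 3.4538 (running 16.5558)
Perimeter = 16.5558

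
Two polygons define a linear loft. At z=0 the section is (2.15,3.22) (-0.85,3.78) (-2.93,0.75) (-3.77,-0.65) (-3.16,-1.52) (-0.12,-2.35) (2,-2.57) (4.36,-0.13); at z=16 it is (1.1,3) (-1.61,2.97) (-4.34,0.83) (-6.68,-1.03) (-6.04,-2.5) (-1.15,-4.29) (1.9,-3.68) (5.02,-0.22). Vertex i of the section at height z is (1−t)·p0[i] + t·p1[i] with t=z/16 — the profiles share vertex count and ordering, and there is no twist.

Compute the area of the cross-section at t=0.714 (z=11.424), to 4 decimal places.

Cross-section at t=0.714: each vertex is (1-t)·p0[i] + t·p1[i].
  v1: (1-0.714)·(2.15,3.22) + 0.714·(1.1,3) = (1.4003,3.0629)
  v2: (1-0.714)·(-0.85,3.78) + 0.714·(-1.61,2.97) = (-1.3926,3.2017)
  v3: (1-0.714)·(-2.93,0.75) + 0.714·(-4.34,0.83) = (-3.9367,0.8071)
  v4: (1-0.714)·(-3.77,-0.65) + 0.714·(-6.68,-1.03) = (-5.8477,-0.9213)
  v5: (1-0.714)·(-3.16,-1.52) + 0.714·(-6.04,-2.5) = (-5.2163,-2.2197)
  v6: (1-0.714)·(-0.12,-2.35) + 0.714·(-1.15,-4.29) = (-0.8554,-3.7352)
  v7: (1-0.714)·(2,-2.57) + 0.714·(1.9,-3.68) = (1.9286,-3.3625)
  v8: (1-0.714)·(4.36,-0.13) + 0.714·(5.02,-0.22) = (4.8312,-0.1943)
Shoelace sum Σ(x_i·y_{i+1} − x_{i+1}·y_i):
  i=1: 1.4003·3.2017 − -1.3926·3.0629 = +8.7488 (running +8.7488)
  i=2: -1.3926·0.8071 − -3.9367·3.2017 = +11.4801 (running +20.2289)
  i=3: -3.9367·-0.9213 − -5.8477·0.8071 = +8.3468 (running +28.5757)
  i=4: -5.8477·-2.2197 − -5.2163·-0.9213 = +8.1744 (running +36.7502)
  i=5: -5.2163·-3.7352 − -0.8554·-2.2197 = +17.5850 (running +54.3352)
  i=6: -0.8554·-3.3625 − 1.9286·-3.7352 = +10.0800 (running +64.4152)
  i=7: 1.9286·-0.1943 − 4.8312·-3.3625 = +15.8706 (running +80.2858)
  i=8: 4.8312·3.0629 − 1.4003·-0.1943 = +15.0697 (running +95.3555)
Area = |Σ|/2 = |95.3555|/2 = 47.6777

Area at t=0.714: 47.6777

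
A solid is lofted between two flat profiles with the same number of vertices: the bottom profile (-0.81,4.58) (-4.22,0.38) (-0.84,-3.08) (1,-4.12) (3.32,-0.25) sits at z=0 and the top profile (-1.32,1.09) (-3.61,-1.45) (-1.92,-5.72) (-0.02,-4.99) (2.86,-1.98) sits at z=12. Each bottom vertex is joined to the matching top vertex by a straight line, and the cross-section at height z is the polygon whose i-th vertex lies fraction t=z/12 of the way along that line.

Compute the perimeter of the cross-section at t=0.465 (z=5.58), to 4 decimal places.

Perimeter at t=0.465: 21.0937

Cross-section at t=0.465: each vertex is (1-t)·p0[i] + t·p1[i].
  v1: (1-0.465)·(-0.81,4.58) + 0.465·(-1.32,1.09) = (-1.0472,2.9571)
  v2: (1-0.465)·(-4.22,0.38) + 0.465·(-3.61,-1.45) = (-3.9363,-0.4710)
  v3: (1-0.465)·(-0.84,-3.08) + 0.465·(-1.92,-5.72) = (-1.3422,-4.3076)
  v4: (1-0.465)·(1,-4.12) + 0.465·(-0.02,-4.99) = (0.5257,-4.5245)
  v5: (1-0.465)·(3.32,-0.25) + 0.465·(2.86,-1.98) = (3.1061,-1.0545)
Perimeter = Σ |v_{i+1} − v_i|:
  edge 1→2: √(-2.8892² + -3.4281²) = 4.4832 (running 4.4832)
  edge 2→3: √(2.5941² + -3.8366²) = 4.6314 (running 9.1146)
  edge 3→4: √(1.8679² + -0.2169²) = 1.8805 (running 10.9950)
  edge 4→5: √(2.5804² + 3.4701²) = 4.3244 (running 15.3194)
  edge 5→1: √(-4.1532² + 4.0116²) = 5.7743 (running 21.0937)
Perimeter = 21.0937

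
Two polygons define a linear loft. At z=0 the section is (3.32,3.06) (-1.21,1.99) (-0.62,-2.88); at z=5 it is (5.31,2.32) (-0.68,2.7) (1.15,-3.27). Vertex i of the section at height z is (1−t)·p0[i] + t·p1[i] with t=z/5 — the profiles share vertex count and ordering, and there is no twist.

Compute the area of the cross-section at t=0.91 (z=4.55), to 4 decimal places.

Cross-section at t=0.91: each vertex is (1-t)·p0[i] + t·p1[i].
  v1: (1-0.91)·(3.32,3.06) + 0.91·(5.31,2.32) = (5.1309,2.3866)
  v2: (1-0.91)·(-1.21,1.99) + 0.91·(-0.68,2.7) = (-0.7277,2.6361)
  v3: (1-0.91)·(-0.62,-2.88) + 0.91·(1.15,-3.27) = (0.9907,-3.2349)
Shoelace sum Σ(x_i·y_{i+1} − x_{i+1}·y_i):
  i=1: 5.1309·2.6361 − -0.7277·2.3866 = +15.2623 (running +15.2623)
  i=2: -0.7277·-3.2349 − 0.9907·2.6361 = -0.2575 (running +15.0047)
  i=3: 0.9907·2.3866 − 5.1309·-3.2349 = +18.9624 (running +33.9671)
Area = |Σ|/2 = |33.9671|/2 = 16.9835

Area at t=0.91: 16.9835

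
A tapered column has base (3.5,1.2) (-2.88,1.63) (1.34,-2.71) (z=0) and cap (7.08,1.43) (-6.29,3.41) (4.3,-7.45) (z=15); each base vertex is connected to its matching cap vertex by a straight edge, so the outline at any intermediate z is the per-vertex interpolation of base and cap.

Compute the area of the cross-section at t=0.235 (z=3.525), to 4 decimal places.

Cross-section at t=0.235: each vertex is (1-t)·p0[i] + t·p1[i].
  v1: (1-0.235)·(3.5,1.2) + 0.235·(7.08,1.43) = (4.3413,1.2540)
  v2: (1-0.235)·(-2.88,1.63) + 0.235·(-6.29,3.41) = (-3.6813,2.0483)
  v3: (1-0.235)·(1.34,-2.71) + 0.235·(4.3,-7.45) = (2.0356,-3.8239)
Shoelace sum Σ(x_i·y_{i+1} − x_{i+1}·y_i):
  i=1: 4.3413·2.0483 − -3.6813·1.2540 = +13.5089 (running +13.5089)
  i=2: -3.6813·-3.8239 − 2.0356·2.0483 = +9.9076 (running +23.4165)
  i=3: 2.0356·1.2540 − 4.3413·-3.8239 = +19.1534 (running +42.5699)
Area = |Σ|/2 = |42.5699|/2 = 21.2850

Area at t=0.235: 21.2850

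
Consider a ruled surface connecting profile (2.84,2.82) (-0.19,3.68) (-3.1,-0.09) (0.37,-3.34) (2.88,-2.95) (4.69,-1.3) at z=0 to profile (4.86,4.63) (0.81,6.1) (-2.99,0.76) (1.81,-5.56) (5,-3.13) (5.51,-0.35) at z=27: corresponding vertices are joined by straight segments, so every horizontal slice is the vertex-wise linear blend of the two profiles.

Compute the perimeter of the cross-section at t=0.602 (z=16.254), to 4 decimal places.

Cross-section at t=0.602: each vertex is (1-t)·p0[i] + t·p1[i].
  v1: (1-0.602)·(2.84,2.82) + 0.602·(4.86,4.63) = (4.0560,3.9096)
  v2: (1-0.602)·(-0.19,3.68) + 0.602·(0.81,6.1) = (0.4120,5.1368)
  v3: (1-0.602)·(-3.1,-0.09) + 0.602·(-2.99,0.76) = (-3.0338,0.4217)
  v4: (1-0.602)·(0.37,-3.34) + 0.602·(1.81,-5.56) = (1.2369,-4.6764)
  v5: (1-0.602)·(2.88,-2.95) + 0.602·(5,-3.13) = (4.1562,-3.0584)
  v6: (1-0.602)·(4.69,-1.3) + 0.602·(5.51,-0.35) = (5.1836,-0.7281)
Perimeter = Σ |v_{i+1} − v_i|:
  edge 1→2: √(-3.6440² + 1.2272²) = 3.8451 (running 3.8451)
  edge 2→3: √(-3.4458² + -4.7151²) = 5.8400 (running 9.6852)
  edge 3→4: √(4.2707² + -5.0981²) = 6.6505 (running 16.3357)
  edge 4→5: √(2.9194² + 1.6181²) = 3.3378 (running 19.6735)
  edge 5→6: √(1.0274² + 2.3303²) = 2.5467 (running 22.2202)
  edge 6→1: √(-1.1276² + 4.6377²) = 4.7728 (running 26.9930)
Perimeter = 26.9930

Perimeter at t=0.602: 26.9930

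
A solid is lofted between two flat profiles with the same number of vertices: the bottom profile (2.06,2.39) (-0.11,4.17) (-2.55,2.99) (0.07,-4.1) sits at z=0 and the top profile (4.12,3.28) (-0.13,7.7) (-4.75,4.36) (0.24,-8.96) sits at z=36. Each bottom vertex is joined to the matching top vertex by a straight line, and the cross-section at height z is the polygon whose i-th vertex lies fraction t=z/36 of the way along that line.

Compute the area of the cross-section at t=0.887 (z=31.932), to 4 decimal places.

Area at t=0.887: 65.7220

Cross-section at t=0.887: each vertex is (1-t)·p0[i] + t·p1[i].
  v1: (1-0.887)·(2.06,2.39) + 0.887·(4.12,3.28) = (3.8872,3.1794)
  v2: (1-0.887)·(-0.11,4.17) + 0.887·(-0.13,7.7) = (-0.1277,7.3011)
  v3: (1-0.887)·(-2.55,2.99) + 0.887·(-4.75,4.36) = (-4.5014,4.2052)
  v4: (1-0.887)·(0.07,-4.1) + 0.887·(0.24,-8.96) = (0.2208,-8.4108)
Shoelace sum Σ(x_i·y_{i+1} − x_{i+1}·y_i):
  i=1: 3.8872·7.3011 − -0.1277·3.1794 = +28.7872 (running +28.7872)
  i=2: -0.1277·4.2052 − -4.5014·7.3011 = +32.3280 (running +61.1152)
  i=3: -4.5014·-8.4108 − 0.2208·4.2052 = +36.9320 (running +98.0472)
  i=4: 0.2208·3.1794 − 3.8872·-8.4108 = +33.3967 (running +131.4439)
Area = |Σ|/2 = |131.4439|/2 = 65.7220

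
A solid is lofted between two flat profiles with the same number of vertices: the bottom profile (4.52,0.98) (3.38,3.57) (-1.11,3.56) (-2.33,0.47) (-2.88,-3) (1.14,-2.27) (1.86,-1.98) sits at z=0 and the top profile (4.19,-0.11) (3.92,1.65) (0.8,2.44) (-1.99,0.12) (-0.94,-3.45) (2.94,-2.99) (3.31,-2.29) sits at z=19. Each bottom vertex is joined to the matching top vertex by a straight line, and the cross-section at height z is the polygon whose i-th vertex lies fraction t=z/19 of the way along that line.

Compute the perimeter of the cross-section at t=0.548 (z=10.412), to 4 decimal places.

Cross-section at t=0.548: each vertex is (1-t)·p0[i] + t·p1[i].
  v1: (1-0.548)·(4.52,0.98) + 0.548·(4.19,-0.11) = (4.3392,0.3827)
  v2: (1-0.548)·(3.38,3.57) + 0.548·(3.92,1.65) = (3.6759,2.5178)
  v3: (1-0.548)·(-1.11,3.56) + 0.548·(0.8,2.44) = (-0.0633,2.9462)
  v4: (1-0.548)·(-2.33,0.47) + 0.548·(-1.99,0.12) = (-2.1437,0.2782)
  v5: (1-0.548)·(-2.88,-3) + 0.548·(-0.94,-3.45) = (-1.8169,-3.2466)
  v6: (1-0.548)·(1.14,-2.27) + 0.548·(2.94,-2.99) = (2.1264,-2.6646)
  v7: (1-0.548)·(1.86,-1.98) + 0.548·(3.31,-2.29) = (2.6546,-2.1499)
Perimeter = Σ |v_{i+1} − v_i|:
  edge 1→2: √(-0.6632² + 2.1352²) = 2.2358 (running 2.2358)
  edge 2→3: √(-3.7392² + 0.4284²) = 3.7637 (running 5.9995)
  edge 3→4: √(-2.0804² + -2.6680²) = 3.3832 (running 9.3827)
  edge 4→5: √(0.3268² + -3.5248²) = 3.5399 (running 12.9227)
  edge 5→6: √(3.9433² + 0.5820²) = 3.9860 (running 16.9087)
  edge 6→7: √(0.5282² + 0.5147²) = 0.7375 (running 17.6462)
  edge 7→1: √(1.6846² + 2.5326²) = 3.0416 (running 20.6878)
Perimeter = 20.6878

Perimeter at t=0.548: 20.6878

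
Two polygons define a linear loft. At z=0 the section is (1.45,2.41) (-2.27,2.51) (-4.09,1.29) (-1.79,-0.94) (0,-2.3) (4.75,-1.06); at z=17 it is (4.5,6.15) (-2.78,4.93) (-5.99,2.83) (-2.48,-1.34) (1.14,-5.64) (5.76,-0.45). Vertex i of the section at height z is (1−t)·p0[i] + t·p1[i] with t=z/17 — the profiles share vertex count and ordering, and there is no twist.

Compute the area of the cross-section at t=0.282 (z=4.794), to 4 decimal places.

Cross-section at t=0.282: each vertex is (1-t)·p0[i] + t·p1[i].
  v1: (1-0.282)·(1.45,2.41) + 0.282·(4.5,6.15) = (2.3101,3.4647)
  v2: (1-0.282)·(-2.27,2.51) + 0.282·(-2.78,4.93) = (-2.4138,3.1924)
  v3: (1-0.282)·(-4.09,1.29) + 0.282·(-5.99,2.83) = (-4.6258,1.7243)
  v4: (1-0.282)·(-1.79,-0.94) + 0.282·(-2.48,-1.34) = (-1.9846,-1.0528)
  v5: (1-0.282)·(0,-2.3) + 0.282·(1.14,-5.64) = (0.3215,-3.2419)
  v6: (1-0.282)·(4.75,-1.06) + 0.282·(5.76,-0.45) = (5.0348,-0.8880)
Shoelace sum Σ(x_i·y_{i+1} − x_{i+1}·y_i):
  i=1: 2.3101·3.1924 − -2.4138·3.4647 = +15.7380 (running +15.7380)
  i=2: -2.4138·1.7243 − -4.6258·3.1924 = +10.6055 (running +26.3435)
  i=3: -4.6258·-1.0528 − -1.9846·1.7243 = +8.2920 (running +34.6355)
  i=4: -1.9846·-3.2419 − 0.3215·-1.0528 = +6.7722 (running +41.4077)
  i=5: 0.3215·-0.8880 − 5.0348·-3.2419 = +16.0368 (running +57.4445)
  i=6: 5.0348·3.4647 − 2.3101·-0.8880 = +19.4954 (running +76.9399)
Area = |Σ|/2 = |76.9399|/2 = 38.4699

Area at t=0.282: 38.4699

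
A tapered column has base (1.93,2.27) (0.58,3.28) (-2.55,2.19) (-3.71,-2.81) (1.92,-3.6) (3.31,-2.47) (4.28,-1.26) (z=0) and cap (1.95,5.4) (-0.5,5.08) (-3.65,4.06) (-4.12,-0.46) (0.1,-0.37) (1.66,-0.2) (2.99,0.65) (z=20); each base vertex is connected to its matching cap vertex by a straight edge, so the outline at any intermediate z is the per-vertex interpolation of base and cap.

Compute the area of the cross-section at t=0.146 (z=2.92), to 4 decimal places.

Area at t=0.146: 36.5217

Cross-section at t=0.146: each vertex is (1-t)·p0[i] + t·p1[i].
  v1: (1-0.146)·(1.93,2.27) + 0.146·(1.95,5.4) = (1.9329,2.7270)
  v2: (1-0.146)·(0.58,3.28) + 0.146·(-0.5,5.08) = (0.4223,3.5428)
  v3: (1-0.146)·(-2.55,2.19) + 0.146·(-3.65,4.06) = (-2.7106,2.4630)
  v4: (1-0.146)·(-3.71,-2.81) + 0.146·(-4.12,-0.46) = (-3.7699,-2.4669)
  v5: (1-0.146)·(1.92,-3.6) + 0.146·(0.1,-0.37) = (1.6543,-3.1284)
  v6: (1-0.146)·(3.31,-2.47) + 0.146·(1.66,-0.2) = (3.0691,-2.1386)
  v7: (1-0.146)·(4.28,-1.26) + 0.146·(2.99,0.65) = (4.0917,-0.9811)
Shoelace sum Σ(x_i·y_{i+1} − x_{i+1}·y_i):
  i=1: 1.9329·3.5428 − 0.4223·2.7270 = +5.6963 (running +5.6963)
  i=2: 0.4223·2.4630 − -2.7106·3.5428 = +10.6433 (running +16.3396)
  i=3: -2.7106·-2.4669 − -3.7699·2.4630 = +15.9720 (running +32.3116)
  i=4: -3.7699·-3.1284 − 1.6543·-2.4669 = +15.8746 (running +48.1863)
  i=5: 1.6543·-2.1386 − 3.0691·-3.1284 = +6.0636 (running +54.2499)
  i=6: 3.0691·-0.9811 − 4.0917·-2.1386 = +5.7391 (running +59.9890)
  i=7: 4.0917·2.7270 − 1.9329·-0.9811 = +13.0543 (running +73.0433)
Area = |Σ|/2 = |73.0433|/2 = 36.5217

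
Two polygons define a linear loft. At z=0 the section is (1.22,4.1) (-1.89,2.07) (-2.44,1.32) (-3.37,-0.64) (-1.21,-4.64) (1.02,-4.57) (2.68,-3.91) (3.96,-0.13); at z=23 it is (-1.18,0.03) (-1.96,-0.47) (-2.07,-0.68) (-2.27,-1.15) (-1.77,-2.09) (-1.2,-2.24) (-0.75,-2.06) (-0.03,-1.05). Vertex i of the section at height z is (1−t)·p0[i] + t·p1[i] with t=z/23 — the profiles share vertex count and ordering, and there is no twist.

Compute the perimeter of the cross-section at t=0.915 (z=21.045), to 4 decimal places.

Cross-section at t=0.915: each vertex is (1-t)·p0[i] + t·p1[i].
  v1: (1-0.915)·(1.22,4.1) + 0.915·(-1.18,0.03) = (-0.9760,0.3759)
  v2: (1-0.915)·(-1.89,2.07) + 0.915·(-1.96,-0.47) = (-1.9541,-0.2541)
  v3: (1-0.915)·(-2.44,1.32) + 0.915·(-2.07,-0.68) = (-2.1014,-0.5100)
  v4: (1-0.915)·(-3.37,-0.64) + 0.915·(-2.27,-1.15) = (-2.3635,-1.1066)
  v5: (1-0.915)·(-1.21,-4.64) + 0.915·(-1.77,-2.09) = (-1.7224,-2.3067)
  v6: (1-0.915)·(1.02,-4.57) + 0.915·(-1.2,-2.24) = (-1.0113,-2.4381)
  v7: (1-0.915)·(2.68,-3.91) + 0.915·(-0.75,-2.06) = (-0.4585,-2.2172)
  v8: (1-0.915)·(3.96,-0.13) + 0.915·(-0.03,-1.05) = (0.3091,-0.9718)
Perimeter = Σ |v_{i+1} − v_i|:
  edge 1→2: √(-0.9781² + -0.6300²) = 1.1634 (running 1.1634)
  edge 2→3: √(-0.1474² + -0.2559²) = 0.2953 (running 1.4587)
  edge 3→4: √(-0.2621² + -0.5966²) = 0.6517 (running 2.1104)
  edge 4→5: √(0.6411² + -1.2001²) = 1.3606 (running 3.4710)
  edge 5→6: √(0.7111² + -0.1313²) = 0.7231 (running 4.1941)
  edge 6→7: √(0.5528² + 0.2208²) = 0.5953 (running 4.7894)
  edge 7→8: √(0.7676² + 1.2454²) = 1.4630 (running 6.2524)
  edge 8→1: √(-1.2851² + 1.3478²) = 1.8623 (running 8.1147)
Perimeter = 8.1147

Perimeter at t=0.915: 8.1147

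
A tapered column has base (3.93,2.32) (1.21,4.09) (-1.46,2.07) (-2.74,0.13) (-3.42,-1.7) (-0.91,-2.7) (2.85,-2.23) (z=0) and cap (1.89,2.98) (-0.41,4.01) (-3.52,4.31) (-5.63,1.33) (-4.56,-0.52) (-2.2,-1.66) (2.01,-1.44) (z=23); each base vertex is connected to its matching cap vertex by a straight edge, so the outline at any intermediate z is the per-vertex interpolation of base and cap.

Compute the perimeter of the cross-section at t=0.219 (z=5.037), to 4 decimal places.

Cross-section at t=0.219: each vertex is (1-t)·p0[i] + t·p1[i].
  v1: (1-0.219)·(3.93,2.32) + 0.219·(1.89,2.98) = (3.4832,2.4645)
  v2: (1-0.219)·(1.21,4.09) + 0.219·(-0.41,4.01) = (0.8552,4.0725)
  v3: (1-0.219)·(-1.46,2.07) + 0.219·(-3.52,4.31) = (-1.9111,2.5606)
  v4: (1-0.219)·(-2.74,0.13) + 0.219·(-5.63,1.33) = (-3.3729,0.3928)
  v5: (1-0.219)·(-3.42,-1.7) + 0.219·(-4.56,-0.52) = (-3.6697,-1.4416)
  v6: (1-0.219)·(-0.91,-2.7) + 0.219·(-2.2,-1.66) = (-1.1925,-2.4722)
  v7: (1-0.219)·(2.85,-2.23) + 0.219·(2.01,-1.44) = (2.6660,-2.0570)
Perimeter = Σ |v_{i+1} − v_i|:
  edge 1→2: √(-2.6280² + 1.6079²) = 3.0809 (running 3.0809)
  edge 2→3: √(-2.7664² + -1.5119²) = 3.1526 (running 6.2335)
  edge 3→4: √(-1.4618² + -2.1678²) = 2.6146 (running 8.8480)
  edge 4→5: √(-0.2967² + -1.8344²) = 1.8582 (running 10.7063)
  edge 5→6: √(2.4771² + -1.0307²) = 2.6830 (running 13.3893)
  edge 6→7: √(3.8586² + 0.4153²) = 3.8808 (running 17.2701)
  edge 7→1: √(0.8172² + 4.5215²) = 4.5948 (running 21.8649)
Perimeter = 21.8649

Perimeter at t=0.219: 21.8649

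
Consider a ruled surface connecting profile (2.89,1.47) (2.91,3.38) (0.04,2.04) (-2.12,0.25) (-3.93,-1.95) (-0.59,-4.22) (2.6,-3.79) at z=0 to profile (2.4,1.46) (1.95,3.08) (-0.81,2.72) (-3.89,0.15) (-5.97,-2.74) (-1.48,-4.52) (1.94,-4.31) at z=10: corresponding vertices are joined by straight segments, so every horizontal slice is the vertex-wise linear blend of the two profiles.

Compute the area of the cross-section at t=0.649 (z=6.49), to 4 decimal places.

Cross-section at t=0.649: each vertex is (1-t)·p0[i] + t·p1[i].
  v1: (1-0.649)·(2.89,1.47) + 0.649·(2.4,1.46) = (2.5720,1.4635)
  v2: (1-0.649)·(2.91,3.38) + 0.649·(1.95,3.08) = (2.2870,3.1853)
  v3: (1-0.649)·(0.04,2.04) + 0.649·(-0.81,2.72) = (-0.5117,2.4813)
  v4: (1-0.649)·(-2.12,0.25) + 0.649·(-3.89,0.15) = (-3.2687,0.1851)
  v5: (1-0.649)·(-3.93,-1.95) + 0.649·(-5.97,-2.74) = (-5.2540,-2.4627)
  v6: (1-0.649)·(-0.59,-4.22) + 0.649·(-1.48,-4.52) = (-1.1676,-4.4147)
  v7: (1-0.649)·(2.6,-3.79) + 0.649·(1.94,-4.31) = (2.1717,-4.1275)
Shoelace sum Σ(x_i·y_{i+1} − x_{i+1}·y_i):
  i=1: 2.5720·3.1853 − 2.2870·1.4635 = +4.8456 (running +4.8456)
  i=2: 2.2870·2.4813 − -0.5117·3.1853 = +7.3044 (running +12.1500)
  i=3: -0.5117·0.1851 − -3.2687·2.4813 = +8.0161 (running +20.1661)
  i=4: -3.2687·-2.4627 − -5.2540·0.1851 = +9.0224 (running +29.1885)
  i=5: -5.2540·-4.4147 − -1.1676·-2.4627 = +20.3192 (running +49.5077)
  i=6: -1.1676·-4.1275 − 2.1717·-4.4147 = +14.4065 (running +63.9142)
  i=7: 2.1717·1.4635 − 2.5720·-4.1275 = +13.7941 (running +77.7083)
Area = |Σ|/2 = |77.7083|/2 = 38.8541

Area at t=0.649: 38.8541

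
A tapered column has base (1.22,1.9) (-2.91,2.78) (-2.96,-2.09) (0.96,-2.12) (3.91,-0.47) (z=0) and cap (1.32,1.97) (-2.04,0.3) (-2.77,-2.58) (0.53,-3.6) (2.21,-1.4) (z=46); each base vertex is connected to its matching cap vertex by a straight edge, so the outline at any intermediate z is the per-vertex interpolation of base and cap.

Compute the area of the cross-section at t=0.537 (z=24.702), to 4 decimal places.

Cross-section at t=0.537: each vertex is (1-t)·p0[i] + t·p1[i].
  v1: (1-0.537)·(1.22,1.9) + 0.537·(1.32,1.97) = (1.2737,1.9376)
  v2: (1-0.537)·(-2.91,2.78) + 0.537·(-2.04,0.3) = (-2.4428,1.4482)
  v3: (1-0.537)·(-2.96,-2.09) + 0.537·(-2.77,-2.58) = (-2.8580,-2.3531)
  v4: (1-0.537)·(0.96,-2.12) + 0.537·(0.53,-3.6) = (0.7291,-2.9148)
  v5: (1-0.537)·(3.91,-0.47) + 0.537·(2.21,-1.4) = (2.9971,-0.9694)
Shoelace sum Σ(x_i·y_{i+1} − x_{i+1}·y_i):
  i=1: 1.2737·1.4482 − -2.4428·1.9376 = +6.5778 (running +6.5778)
  i=2: -2.4428·-2.3531 − -2.8580·1.4482 = +9.8873 (running +16.4651)
  i=3: -2.8580·-2.9148 − 0.7291·-2.3531 = +10.0459 (running +26.5110)
  i=4: 0.7291·-0.9694 − 2.9971·-2.9148 = +8.0290 (running +34.5400)
  i=5: 2.9971·1.9376 − 1.2737·-0.9694 = +7.0419 (running +41.5819)
Area = |Σ|/2 = |41.5819|/2 = 20.7910

Area at t=0.537: 20.7910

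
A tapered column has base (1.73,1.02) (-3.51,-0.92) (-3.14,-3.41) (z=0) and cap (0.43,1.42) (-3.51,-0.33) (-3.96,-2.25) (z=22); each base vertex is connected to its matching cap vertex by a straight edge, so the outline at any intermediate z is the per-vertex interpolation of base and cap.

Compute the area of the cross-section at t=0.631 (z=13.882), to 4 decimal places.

Area at t=0.631: 4.5735

Cross-section at t=0.631: each vertex is (1-t)·p0[i] + t·p1[i].
  v1: (1-0.631)·(1.73,1.02) + 0.631·(0.43,1.42) = (0.9097,1.2724)
  v2: (1-0.631)·(-3.51,-0.92) + 0.631·(-3.51,-0.33) = (-3.5100,-0.5477)
  v3: (1-0.631)·(-3.14,-3.41) + 0.631·(-3.96,-2.25) = (-3.6574,-2.6780)
Shoelace sum Σ(x_i·y_{i+1} − x_{i+1}·y_i):
  i=1: 0.9097·-0.5477 − -3.5100·1.2724 = +3.9679 (running +3.9679)
  i=2: -3.5100·-2.6780 − -3.6574·-0.5477 = +7.3967 (running +11.3646)
  i=3: -3.6574·1.2724 − 0.9097·-2.6780 = -2.2175 (running +9.1471)
Area = |Σ|/2 = |9.1471|/2 = 4.5735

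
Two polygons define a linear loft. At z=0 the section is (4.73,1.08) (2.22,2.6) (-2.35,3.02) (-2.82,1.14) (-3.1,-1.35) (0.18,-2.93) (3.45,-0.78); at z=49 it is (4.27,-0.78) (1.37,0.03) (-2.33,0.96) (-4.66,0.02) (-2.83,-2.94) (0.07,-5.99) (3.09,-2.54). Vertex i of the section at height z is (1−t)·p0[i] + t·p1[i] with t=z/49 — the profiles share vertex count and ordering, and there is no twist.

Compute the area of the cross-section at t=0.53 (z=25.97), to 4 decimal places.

Area at t=0.53: 32.0078

Cross-section at t=0.53: each vertex is (1-t)·p0[i] + t·p1[i].
  v1: (1-0.53)·(4.73,1.08) + 0.53·(4.27,-0.78) = (4.4862,0.0942)
  v2: (1-0.53)·(2.22,2.6) + 0.53·(1.37,0.03) = (1.7695,1.2379)
  v3: (1-0.53)·(-2.35,3.02) + 0.53·(-2.33,0.96) = (-2.3394,1.9282)
  v4: (1-0.53)·(-2.82,1.14) + 0.53·(-4.66,0.02) = (-3.7952,0.5464)
  v5: (1-0.53)·(-3.1,-1.35) + 0.53·(-2.83,-2.94) = (-2.9569,-2.1927)
  v6: (1-0.53)·(0.18,-2.93) + 0.53·(0.07,-5.99) = (0.1217,-4.5518)
  v7: (1-0.53)·(3.45,-0.78) + 0.53·(3.09,-2.54) = (3.2592,-1.7128)
Shoelace sum Σ(x_i·y_{i+1} − x_{i+1}·y_i):
  i=1: 4.4862·1.2379 − 1.7695·0.0942 = +5.3868 (running +5.3868)
  i=2: 1.7695·1.9282 − -2.3394·1.2379 = +6.3079 (running +11.6947)
  i=3: -2.3394·0.5464 − -3.7952·1.9282 = +6.0397 (running +17.7343)
  i=4: -3.7952·-2.1927 − -2.9569·0.5464 = +9.9374 (running +27.6717)
  i=5: -2.9569·-4.5518 − 0.1217·-2.1927 = +13.7261 (running +41.3978)
  i=6: 0.1217·-1.7128 − 3.2592·-4.5518 = +14.6268 (running +56.0246)
  i=7: 3.2592·0.0942 − 4.4862·-1.7128 = +7.9910 (running +64.0155)
Area = |Σ|/2 = |64.0155|/2 = 32.0078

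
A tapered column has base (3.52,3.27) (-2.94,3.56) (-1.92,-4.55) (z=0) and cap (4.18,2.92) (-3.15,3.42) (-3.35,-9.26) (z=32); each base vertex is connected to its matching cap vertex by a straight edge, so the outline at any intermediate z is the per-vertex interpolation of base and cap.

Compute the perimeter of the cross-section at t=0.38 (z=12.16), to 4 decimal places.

Cross-section at t=0.38: each vertex is (1-t)·p0[i] + t·p1[i].
  v1: (1-0.38)·(3.52,3.27) + 0.38·(4.18,2.92) = (3.7708,3.1370)
  v2: (1-0.38)·(-2.94,3.56) + 0.38·(-3.15,3.42) = (-3.0198,3.5068)
  v3: (1-0.38)·(-1.92,-4.55) + 0.38·(-3.35,-9.26) = (-2.4634,-6.3398)
Perimeter = Σ |v_{i+1} − v_i|:
  edge 1→2: √(-6.7906² + 0.3698²) = 6.8007 (running 6.8007)
  edge 2→3: √(0.5564² + -9.8466²) = 9.8623 (running 16.6630)
  edge 3→1: √(6.2342² + 9.4768²) = 11.3435 (running 28.0065)
Perimeter = 28.0065

Perimeter at t=0.38: 28.0065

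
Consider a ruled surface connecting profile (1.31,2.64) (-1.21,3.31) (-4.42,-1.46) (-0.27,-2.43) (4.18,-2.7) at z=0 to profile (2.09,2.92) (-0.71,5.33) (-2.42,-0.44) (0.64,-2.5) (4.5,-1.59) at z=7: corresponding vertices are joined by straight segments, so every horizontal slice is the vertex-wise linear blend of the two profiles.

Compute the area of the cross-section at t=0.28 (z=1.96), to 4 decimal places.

Area at t=0.28: 30.1197

Cross-section at t=0.28: each vertex is (1-t)·p0[i] + t·p1[i].
  v1: (1-0.28)·(1.31,2.64) + 0.28·(2.09,2.92) = (1.5284,2.7184)
  v2: (1-0.28)·(-1.21,3.31) + 0.28·(-0.71,5.33) = (-1.0700,3.8756)
  v3: (1-0.28)·(-4.42,-1.46) + 0.28·(-2.42,-0.44) = (-3.8600,-1.1744)
  v4: (1-0.28)·(-0.27,-2.43) + 0.28·(0.64,-2.5) = (-0.0152,-2.4496)
  v5: (1-0.28)·(4.18,-2.7) + 0.28·(4.5,-1.59) = (4.2696,-2.3892)
Shoelace sum Σ(x_i·y_{i+1} − x_{i+1}·y_i):
  i=1: 1.5284·3.8756 − -1.0700·2.7184 = +8.8322 (running +8.8322)
  i=2: -1.0700·-1.1744 − -3.8600·3.8756 = +16.2164 (running +25.0486)
  i=3: -3.8600·-2.4496 − -0.0152·-1.1744 = +9.4376 (running +34.4862)
  i=4: -0.0152·-2.3892 − 4.2696·-2.4496 = +10.4951 (running +44.9813)
  i=5: 4.2696·2.7184 − 1.5284·-2.3892 = +15.2581 (running +60.2394)
Area = |Σ|/2 = |60.2394|/2 = 30.1197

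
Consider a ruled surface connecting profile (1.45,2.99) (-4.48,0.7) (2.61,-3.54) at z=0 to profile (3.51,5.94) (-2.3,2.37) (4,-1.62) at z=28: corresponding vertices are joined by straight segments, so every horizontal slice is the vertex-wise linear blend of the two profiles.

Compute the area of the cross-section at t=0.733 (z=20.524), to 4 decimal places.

Area at t=0.733: 22.3593

Cross-section at t=0.733: each vertex is (1-t)·p0[i] + t·p1[i].
  v1: (1-0.733)·(1.45,2.99) + 0.733·(3.51,5.94) = (2.9600,5.1524)
  v2: (1-0.733)·(-4.48,0.7) + 0.733·(-2.3,2.37) = (-2.8821,1.9241)
  v3: (1-0.733)·(2.61,-3.54) + 0.733·(4,-1.62) = (3.6289,-2.1326)
Shoelace sum Σ(x_i·y_{i+1} − x_{i+1}·y_i):
  i=1: 2.9600·1.9241 − -2.8821·5.1524 = +20.5447 (running +20.5447)
  i=2: -2.8821·-2.1326 − 3.6289·1.9241 = -0.8359 (running +19.7088)
  i=3: 3.6289·5.1524 − 2.9600·-2.1326 = +25.0098 (running +44.7185)
Area = |Σ|/2 = |44.7185|/2 = 22.3593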